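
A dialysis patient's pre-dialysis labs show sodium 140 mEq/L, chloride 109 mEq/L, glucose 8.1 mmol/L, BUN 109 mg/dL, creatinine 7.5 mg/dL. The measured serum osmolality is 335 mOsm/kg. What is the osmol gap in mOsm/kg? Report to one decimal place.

Calculated osmolality = 2·Na + glucose + BUN/2.8
= 2·140 + 8.1 + 109/2.8
= 280 + 8.10 + 38.93
= 327.03 mOsm/kg ≈ 327.0 mOsm/kg
Osmolar gap = measured − calculated = 335 − 327.0 = 8.0 mOsm/kg

8.0 mOsm/kg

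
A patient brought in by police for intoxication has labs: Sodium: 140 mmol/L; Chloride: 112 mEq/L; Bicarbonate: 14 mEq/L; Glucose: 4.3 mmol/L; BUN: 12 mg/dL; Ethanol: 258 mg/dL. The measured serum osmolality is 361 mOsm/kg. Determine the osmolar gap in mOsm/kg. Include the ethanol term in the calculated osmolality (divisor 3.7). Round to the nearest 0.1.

2.7 mOsm/kg

Calculated osmolality = 2·Na + glucose + BUN/2.8 + ethanol/3.7
= 2·140 + 4.3 + 12/2.8 + 258/3.7
= 280 + 4.30 + 4.29 + 69.73
= 358.32 mOsm/kg ≈ 358.3 mOsm/kg
Osmolar gap = measured − calculated = 361 − 358.3 = 2.7 mOsm/kg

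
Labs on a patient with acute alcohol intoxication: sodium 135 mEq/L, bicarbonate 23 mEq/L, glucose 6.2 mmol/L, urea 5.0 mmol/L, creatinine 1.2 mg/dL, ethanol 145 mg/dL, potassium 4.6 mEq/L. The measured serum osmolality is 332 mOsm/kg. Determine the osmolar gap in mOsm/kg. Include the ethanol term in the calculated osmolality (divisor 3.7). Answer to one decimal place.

Calculated osmolality = 2·Na + glucose + urea + ethanol/3.7
= 2·135 + 6.2 + 5 + 145/3.7
= 270 + 6.20 + 5 + 39.19
= 320.39 mOsm/kg ≈ 320.4 mOsm/kg
Osmolar gap = measured − calculated = 332 − 320.4 = 11.6 mOsm/kg

11.6 mOsm/kg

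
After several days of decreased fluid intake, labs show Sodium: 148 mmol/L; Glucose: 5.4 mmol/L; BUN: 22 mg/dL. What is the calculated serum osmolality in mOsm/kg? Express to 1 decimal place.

Calculated osmolality = 2·Na + glucose + BUN/2.8
= 2·148 + 5.4 + 22/2.8
= 296 + 5.40 + 7.86
= 309.26 mOsm/kg

309.3 mOsm/kg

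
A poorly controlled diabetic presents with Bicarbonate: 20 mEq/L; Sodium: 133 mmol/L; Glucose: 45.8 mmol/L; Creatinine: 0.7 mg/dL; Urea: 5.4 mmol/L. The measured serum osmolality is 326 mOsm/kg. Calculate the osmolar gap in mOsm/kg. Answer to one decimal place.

Calculated osmolality = 2·Na + glucose + urea
= 2·133 + 45.8 + 5.4
= 266 + 45.80 + 5.40
= 317.2 mOsm/kg ≈ 317.2 mOsm/kg
Osmolar gap = measured − calculated = 326 − 317.2 = 8.8 mOsm/kg

8.8 mOsm/kg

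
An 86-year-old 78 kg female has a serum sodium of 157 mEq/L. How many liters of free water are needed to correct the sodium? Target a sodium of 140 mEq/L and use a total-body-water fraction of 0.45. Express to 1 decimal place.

TBW = 0.45 · 78 = 35.1 L
Free water deficit = TBW · (Na/140 − 1)
= 35.1 · (157/140 − 1)
= 35.1 · 0.1214
= 4.26 L

4.3 L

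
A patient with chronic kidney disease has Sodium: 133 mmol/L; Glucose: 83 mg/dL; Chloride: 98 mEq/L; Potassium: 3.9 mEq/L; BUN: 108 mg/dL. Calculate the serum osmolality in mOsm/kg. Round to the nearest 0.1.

Calculated osmolality = 2·Na + glucose/18 + BUN/2.8
= 2·133 + 83/18 + 108/2.8
= 266 + 4.61 + 38.57
= 309.18 mOsm/kg

309.2 mOsm/kg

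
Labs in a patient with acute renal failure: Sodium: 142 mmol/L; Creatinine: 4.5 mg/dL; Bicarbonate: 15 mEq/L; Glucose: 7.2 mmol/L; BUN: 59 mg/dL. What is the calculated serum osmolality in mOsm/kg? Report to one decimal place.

312.3 mOsm/kg

Calculated osmolality = 2·Na + glucose + BUN/2.8
= 2·142 + 7.2 + 59/2.8
= 284 + 7.20 + 21.07
= 312.27 mOsm/kg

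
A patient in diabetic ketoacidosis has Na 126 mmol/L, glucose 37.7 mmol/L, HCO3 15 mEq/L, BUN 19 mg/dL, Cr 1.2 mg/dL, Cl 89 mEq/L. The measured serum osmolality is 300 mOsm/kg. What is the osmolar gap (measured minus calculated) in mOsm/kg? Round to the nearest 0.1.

3.5 mOsm/kg

Calculated osmolality = 2·Na + glucose + BUN/2.8
= 2·126 + 37.7 + 19/2.8
= 252 + 37.70 + 6.79
= 296.49 mOsm/kg ≈ 296.5 mOsm/kg
Osmolar gap = measured − calculated = 300 − 296.5 = 3.5 mOsm/kg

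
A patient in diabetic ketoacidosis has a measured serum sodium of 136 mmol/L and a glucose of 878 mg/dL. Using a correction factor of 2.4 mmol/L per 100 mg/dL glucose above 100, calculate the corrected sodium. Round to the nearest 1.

155 mmol/L

Corrected Na = measured Na + 2.4 · (glucose − 100)/100
= 136 + 2.4 · (878 − 100)/100
= 136 + 18.7
= 154.7 mmol/L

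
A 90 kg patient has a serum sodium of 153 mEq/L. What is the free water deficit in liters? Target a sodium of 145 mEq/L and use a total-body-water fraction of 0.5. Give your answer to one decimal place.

TBW = 0.5 · 90 = 45 L
Free water deficit = TBW · (Na/145 − 1)
= 45 · (153/145 − 1)
= 45 · 0.0552
= 2.48 L

2.5 L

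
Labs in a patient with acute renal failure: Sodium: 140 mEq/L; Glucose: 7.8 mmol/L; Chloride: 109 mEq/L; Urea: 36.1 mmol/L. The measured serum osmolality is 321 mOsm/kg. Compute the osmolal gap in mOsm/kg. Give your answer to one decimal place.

Calculated osmolality = 2·Na + glucose + urea
= 2·140 + 7.8 + 36.1
= 280 + 7.80 + 36.10
= 323.9 mOsm/kg ≈ 323.9 mOsm/kg
Osmolar gap = measured − calculated = 321 − 323.9 = -2.9 mOsm/kg

-2.9 mOsm/kg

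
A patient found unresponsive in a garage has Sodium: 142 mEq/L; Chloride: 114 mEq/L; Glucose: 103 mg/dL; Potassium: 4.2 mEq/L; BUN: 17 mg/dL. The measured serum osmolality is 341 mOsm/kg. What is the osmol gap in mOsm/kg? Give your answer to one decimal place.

Calculated osmolality = 2·Na + glucose/18 + BUN/2.8
= 2·142 + 103/18 + 17/2.8
= 284 + 5.72 + 6.07
= 295.79 mOsm/kg ≈ 295.8 mOsm/kg
Osmolar gap = measured − calculated = 341 − 295.8 = 45.2 mOsm/kg

45.2 mOsm/kg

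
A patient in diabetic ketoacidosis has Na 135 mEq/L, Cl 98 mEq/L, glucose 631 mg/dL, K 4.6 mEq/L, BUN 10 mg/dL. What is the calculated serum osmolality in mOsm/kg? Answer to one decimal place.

308.6 mOsm/kg

Calculated osmolality = 2·Na + glucose/18 + BUN/2.8
= 2·135 + 631/18 + 10/2.8
= 270 + 35.06 + 3.57
= 308.63 mOsm/kg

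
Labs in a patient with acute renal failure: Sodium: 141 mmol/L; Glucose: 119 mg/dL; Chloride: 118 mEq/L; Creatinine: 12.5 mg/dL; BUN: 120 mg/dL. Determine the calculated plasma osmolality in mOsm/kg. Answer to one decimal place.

331.5 mOsm/kg

Calculated osmolality = 2·Na + glucose/18 + BUN/2.8
= 2·141 + 119/18 + 120/2.8
= 282 + 6.61 + 42.86
= 331.47 mOsm/kg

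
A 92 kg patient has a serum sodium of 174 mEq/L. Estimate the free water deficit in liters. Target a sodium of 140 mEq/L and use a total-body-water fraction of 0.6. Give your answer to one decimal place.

TBW = 0.6 · 92 = 55.2 L
Free water deficit = TBW · (Na/140 − 1)
= 55.2 · (174/140 − 1)
= 55.2 · 0.2429
= 13.41 L

13.4 L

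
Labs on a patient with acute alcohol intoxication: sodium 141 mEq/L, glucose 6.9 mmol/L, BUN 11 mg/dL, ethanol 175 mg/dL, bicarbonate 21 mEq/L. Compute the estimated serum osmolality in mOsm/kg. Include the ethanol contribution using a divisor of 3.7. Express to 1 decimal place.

Calculated osmolality = 2·Na + glucose + BUN/2.8 + ethanol/3.7
= 2·141 + 6.9 + 11/2.8 + 175/3.7
= 282 + 6.90 + 3.93 + 47.30
= 340.13 mOsm/kg

340.1 mOsm/kg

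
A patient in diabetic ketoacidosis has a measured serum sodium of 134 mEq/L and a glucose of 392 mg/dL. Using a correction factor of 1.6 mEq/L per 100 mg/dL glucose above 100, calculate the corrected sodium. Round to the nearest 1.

Corrected Na = measured Na + 1.6 · (glucose − 100)/100
= 134 + 1.6 · (392 − 100)/100
= 134 + 4.7
= 138.7 mEq/L

139 mEq/L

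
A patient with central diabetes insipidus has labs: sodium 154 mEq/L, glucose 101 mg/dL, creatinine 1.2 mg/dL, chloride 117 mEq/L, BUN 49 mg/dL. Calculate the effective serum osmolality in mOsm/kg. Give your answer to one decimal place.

313.6 mOsm/kg

Effective osmolality excludes urea (freely permeant across cell membranes):
2·Na + glucose/18
= 2·154 + 101/18
= 308 + 5.61
= 313.61 mOsm/kg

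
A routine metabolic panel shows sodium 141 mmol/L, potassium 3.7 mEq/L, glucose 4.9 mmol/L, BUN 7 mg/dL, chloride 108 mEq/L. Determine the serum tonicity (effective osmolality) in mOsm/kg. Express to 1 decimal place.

Effective osmolality excludes urea (freely permeant across cell membranes):
2·Na + glucose
= 2·141 + 4.9
= 282 + 4.9
= 286.9 mOsm/kg

286.9 mOsm/kg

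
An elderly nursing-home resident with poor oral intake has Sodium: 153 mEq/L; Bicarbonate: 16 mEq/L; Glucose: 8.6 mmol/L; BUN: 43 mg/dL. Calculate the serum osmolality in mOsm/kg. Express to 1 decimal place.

330.0 mOsm/kg

Calculated osmolality = 2·Na + glucose + BUN/2.8
= 2·153 + 8.6 + 43/2.8
= 306 + 8.60 + 15.36
= 329.96 mOsm/kg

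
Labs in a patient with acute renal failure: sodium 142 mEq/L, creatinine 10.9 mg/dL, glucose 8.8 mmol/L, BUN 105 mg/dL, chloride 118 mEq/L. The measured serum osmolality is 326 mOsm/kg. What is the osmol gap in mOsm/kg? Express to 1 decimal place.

-4.3 mOsm/kg

Calculated osmolality = 2·Na + glucose + BUN/2.8
= 2·142 + 8.8 + 105/2.8
= 284 + 8.80 + 37.50
= 330.3 mOsm/kg ≈ 330.3 mOsm/kg
Osmolar gap = measured − calculated = 326 − 330.3 = -4.3 mOsm/kg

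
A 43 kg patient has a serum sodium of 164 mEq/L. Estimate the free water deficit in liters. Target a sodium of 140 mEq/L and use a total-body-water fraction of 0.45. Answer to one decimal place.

TBW = 0.45 · 43 = 19.35 L
Free water deficit = TBW · (Na/140 − 1)
= 19.35 · (164/140 − 1)
= 19.35 · 0.1714
= 3.32 L

3.3 L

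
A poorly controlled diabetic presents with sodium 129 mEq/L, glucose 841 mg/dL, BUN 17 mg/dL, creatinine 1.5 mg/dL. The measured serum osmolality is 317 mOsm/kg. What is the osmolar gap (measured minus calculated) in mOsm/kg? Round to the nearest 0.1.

6.2 mOsm/kg

Calculated osmolality = 2·Na + glucose/18 + BUN/2.8
= 2·129 + 841/18 + 17/2.8
= 258 + 46.72 + 6.07
= 310.79 mOsm/kg ≈ 310.8 mOsm/kg
Osmolar gap = measured − calculated = 317 − 310.8 = 6.2 mOsm/kg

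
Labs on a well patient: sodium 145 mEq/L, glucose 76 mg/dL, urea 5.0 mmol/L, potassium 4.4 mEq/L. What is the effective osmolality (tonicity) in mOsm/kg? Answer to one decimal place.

Effective osmolality excludes urea (freely permeant across cell membranes):
2·Na + glucose/18
= 2·145 + 76/18
= 290 + 4.22
= 294.22 mOsm/kg

294.2 mOsm/kg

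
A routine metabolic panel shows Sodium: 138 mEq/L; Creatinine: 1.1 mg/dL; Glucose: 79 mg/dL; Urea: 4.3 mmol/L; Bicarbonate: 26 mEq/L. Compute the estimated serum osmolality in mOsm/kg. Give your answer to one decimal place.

284.7 mOsm/kg

Calculated osmolality = 2·Na + glucose/18 + urea
= 2·138 + 79/18 + 4.3
= 276 + 4.39 + 4.30
= 284.69 mOsm/kg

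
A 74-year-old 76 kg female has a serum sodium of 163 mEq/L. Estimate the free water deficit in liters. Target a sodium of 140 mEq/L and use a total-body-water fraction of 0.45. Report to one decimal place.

TBW = 0.45 · 76 = 34.2 L
Free water deficit = TBW · (Na/140 − 1)
= 34.2 · (163/140 − 1)
= 34.2 · 0.1643
= 5.62 L

5.6 L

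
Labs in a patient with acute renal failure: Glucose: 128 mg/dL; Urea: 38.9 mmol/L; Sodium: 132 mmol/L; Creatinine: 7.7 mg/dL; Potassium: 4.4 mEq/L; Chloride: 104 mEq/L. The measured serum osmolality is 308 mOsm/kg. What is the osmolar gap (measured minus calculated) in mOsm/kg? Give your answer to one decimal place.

-2.0 mOsm/kg

Calculated osmolality = 2·Na + glucose/18 + urea
= 2·132 + 128/18 + 38.9
= 264 + 7.11 + 38.90
= 310.01 mOsm/kg ≈ 310.0 mOsm/kg
Osmolar gap = measured − calculated = 308 − 310.0 = -2.0 mOsm/kg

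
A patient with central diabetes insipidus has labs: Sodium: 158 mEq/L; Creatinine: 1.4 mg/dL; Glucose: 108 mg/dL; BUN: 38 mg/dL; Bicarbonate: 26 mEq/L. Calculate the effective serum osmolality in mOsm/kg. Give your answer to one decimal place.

Effective osmolality excludes urea (freely permeant across cell membranes):
2·Na + glucose/18
= 2·158 + 108/18
= 316 + 6
= 322 mOsm/kg

322.0 mOsm/kg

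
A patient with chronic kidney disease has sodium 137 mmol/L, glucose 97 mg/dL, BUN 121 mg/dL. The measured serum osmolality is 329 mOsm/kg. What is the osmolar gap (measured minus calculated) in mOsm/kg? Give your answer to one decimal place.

6.4 mOsm/kg

Calculated osmolality = 2·Na + glucose/18 + BUN/2.8
= 2·137 + 97/18 + 121/2.8
= 274 + 5.39 + 43.21
= 322.6 mOsm/kg ≈ 322.6 mOsm/kg
Osmolar gap = measured − calculated = 329 − 322.6 = 6.4 mOsm/kg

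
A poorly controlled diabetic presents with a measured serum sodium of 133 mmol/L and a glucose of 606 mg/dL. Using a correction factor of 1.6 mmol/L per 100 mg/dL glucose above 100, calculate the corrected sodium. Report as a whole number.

141 mmol/L

Corrected Na = measured Na + 1.6 · (glucose − 100)/100
= 133 + 1.6 · (606 − 100)/100
= 133 + 8.1
= 141.1 mmol/L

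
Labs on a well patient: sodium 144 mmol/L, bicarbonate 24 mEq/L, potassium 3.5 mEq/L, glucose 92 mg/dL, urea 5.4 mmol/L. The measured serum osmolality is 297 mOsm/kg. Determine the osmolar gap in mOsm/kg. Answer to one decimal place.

-1.5 mOsm/kg

Calculated osmolality = 2·Na + glucose/18 + urea
= 2·144 + 92/18 + 5.4
= 288 + 5.11 + 5.40
= 298.51 mOsm/kg ≈ 298.5 mOsm/kg
Osmolar gap = measured − calculated = 297 − 298.5 = -1.5 mOsm/kg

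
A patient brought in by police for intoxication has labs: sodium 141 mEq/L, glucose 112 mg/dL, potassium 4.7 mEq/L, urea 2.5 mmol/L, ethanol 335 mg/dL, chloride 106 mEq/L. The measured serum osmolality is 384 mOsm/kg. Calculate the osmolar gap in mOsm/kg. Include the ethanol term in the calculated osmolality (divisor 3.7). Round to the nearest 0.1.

Calculated osmolality = 2·Na + glucose/18 + urea + ethanol/3.7
= 2·141 + 112/18 + 2.5 + 335/3.7
= 282 + 6.22 + 2.50 + 90.54
= 381.26 mOsm/kg ≈ 381.3 mOsm/kg
Osmolar gap = measured − calculated = 384 − 381.3 = 2.7 mOsm/kg

2.7 mOsm/kg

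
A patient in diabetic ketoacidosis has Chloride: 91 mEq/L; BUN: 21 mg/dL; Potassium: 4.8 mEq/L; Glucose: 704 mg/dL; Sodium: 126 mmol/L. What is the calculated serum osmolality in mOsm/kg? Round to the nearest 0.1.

298.6 mOsm/kg

Calculated osmolality = 2·Na + glucose/18 + BUN/2.8
= 2·126 + 704/18 + 21/2.8
= 252 + 39.11 + 7.50
= 298.61 mOsm/kg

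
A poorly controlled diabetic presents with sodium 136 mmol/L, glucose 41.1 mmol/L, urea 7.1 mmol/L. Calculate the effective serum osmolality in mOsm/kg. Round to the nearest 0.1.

Effective osmolality excludes urea (freely permeant across cell membranes):
2·Na + glucose
= 2·136 + 41.1
= 272 + 41.1
= 313.1 mOsm/kg

313.1 mOsm/kg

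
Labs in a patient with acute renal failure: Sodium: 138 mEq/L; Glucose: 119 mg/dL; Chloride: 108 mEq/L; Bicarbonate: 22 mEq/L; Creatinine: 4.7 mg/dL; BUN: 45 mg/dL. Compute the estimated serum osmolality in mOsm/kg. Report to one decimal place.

Calculated osmolality = 2·Na + glucose/18 + BUN/2.8
= 2·138 + 119/18 + 45/2.8
= 276 + 6.61 + 16.07
= 298.68 mOsm/kg

298.7 mOsm/kg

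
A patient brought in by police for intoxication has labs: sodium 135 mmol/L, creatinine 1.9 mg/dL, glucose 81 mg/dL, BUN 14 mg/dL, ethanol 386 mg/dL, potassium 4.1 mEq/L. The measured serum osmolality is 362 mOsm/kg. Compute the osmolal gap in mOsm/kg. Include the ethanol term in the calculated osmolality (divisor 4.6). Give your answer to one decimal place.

-1.4 mOsm/kg

Calculated osmolality = 2·Na + glucose/18 + BUN/2.8 + ethanol/4.6
= 2·135 + 81/18 + 14/2.8 + 386/4.6
= 270 + 4.50 + 5 + 83.91
= 363.41 mOsm/kg ≈ 363.4 mOsm/kg
Osmolar gap = measured − calculated = 362 − 363.4 = -1.4 mOsm/kg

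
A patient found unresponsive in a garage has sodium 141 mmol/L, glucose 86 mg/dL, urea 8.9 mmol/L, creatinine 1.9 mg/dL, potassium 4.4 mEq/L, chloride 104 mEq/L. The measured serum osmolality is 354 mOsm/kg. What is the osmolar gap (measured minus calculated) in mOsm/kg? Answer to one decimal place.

Calculated osmolality = 2·Na + glucose/18 + urea
= 2·141 + 86/18 + 8.9
= 282 + 4.78 + 8.90
= 295.68 mOsm/kg ≈ 295.7 mOsm/kg
Osmolar gap = measured − calculated = 354 − 295.7 = 58.3 mOsm/kg

58.3 mOsm/kg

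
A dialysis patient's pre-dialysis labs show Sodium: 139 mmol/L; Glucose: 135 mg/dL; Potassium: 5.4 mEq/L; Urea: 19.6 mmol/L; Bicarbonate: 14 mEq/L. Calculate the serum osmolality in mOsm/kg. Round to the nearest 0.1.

305.1 mOsm/kg

Calculated osmolality = 2·Na + glucose/18 + urea
= 2·139 + 135/18 + 19.6
= 278 + 7.50 + 19.60
= 305.1 mOsm/kg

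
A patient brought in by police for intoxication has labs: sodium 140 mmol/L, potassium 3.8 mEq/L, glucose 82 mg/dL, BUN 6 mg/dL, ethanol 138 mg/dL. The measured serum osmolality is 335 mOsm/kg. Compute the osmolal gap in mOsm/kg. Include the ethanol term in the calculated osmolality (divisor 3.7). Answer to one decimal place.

11.0 mOsm/kg

Calculated osmolality = 2·Na + glucose/18 + BUN/2.8 + ethanol/3.7
= 2·140 + 82/18 + 6/2.8 + 138/3.7
= 280 + 4.56 + 2.14 + 37.30
= 324 mOsm/kg ≈ 324.0 mOsm/kg
Osmolar gap = measured − calculated = 335 − 324.0 = 11.0 mOsm/kg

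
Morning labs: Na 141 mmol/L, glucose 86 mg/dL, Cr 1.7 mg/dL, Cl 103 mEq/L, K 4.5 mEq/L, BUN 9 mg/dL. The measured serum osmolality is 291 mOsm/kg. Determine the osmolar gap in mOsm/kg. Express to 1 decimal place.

1.0 mOsm/kg

Calculated osmolality = 2·Na + glucose/18 + BUN/2.8
= 2·141 + 86/18 + 9/2.8
= 282 + 4.78 + 3.21
= 289.99 mOsm/kg ≈ 290.0 mOsm/kg
Osmolar gap = measured − calculated = 291 − 290.0 = 1.0 mOsm/kg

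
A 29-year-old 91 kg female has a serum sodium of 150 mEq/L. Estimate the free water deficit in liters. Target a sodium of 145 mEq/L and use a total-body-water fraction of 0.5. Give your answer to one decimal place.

1.6 L

TBW = 0.5 · 91 = 45.5 L
Free water deficit = TBW · (Na/145 − 1)
= 45.5 · (150/145 − 1)
= 45.5 · 0.0345
= 1.57 L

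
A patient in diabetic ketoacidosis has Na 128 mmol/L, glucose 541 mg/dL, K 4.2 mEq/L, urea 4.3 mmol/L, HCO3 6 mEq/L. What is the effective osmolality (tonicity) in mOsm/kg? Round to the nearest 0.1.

286.1 mOsm/kg

Effective osmolality excludes urea (freely permeant across cell membranes):
2·Na + glucose/18
= 2·128 + 541/18
= 256 + 30.06
= 286.06 mOsm/kg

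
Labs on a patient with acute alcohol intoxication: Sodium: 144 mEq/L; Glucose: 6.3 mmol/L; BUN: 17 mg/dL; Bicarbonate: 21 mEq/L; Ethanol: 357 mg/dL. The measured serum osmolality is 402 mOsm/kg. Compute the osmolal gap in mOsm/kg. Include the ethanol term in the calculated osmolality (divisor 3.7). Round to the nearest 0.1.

Calculated osmolality = 2·Na + glucose + BUN/2.8 + ethanol/3.7
= 2·144 + 6.3 + 17/2.8 + 357/3.7
= 288 + 6.30 + 6.07 + 96.49
= 396.86 mOsm/kg ≈ 396.9 mOsm/kg
Osmolar gap = measured − calculated = 402 − 396.9 = 5.1 mOsm/kg

5.1 mOsm/kg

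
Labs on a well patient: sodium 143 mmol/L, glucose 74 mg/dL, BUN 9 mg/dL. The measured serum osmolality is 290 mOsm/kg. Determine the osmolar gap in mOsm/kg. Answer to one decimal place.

-3.3 mOsm/kg

Calculated osmolality = 2·Na + glucose/18 + BUN/2.8
= 2·143 + 74/18 + 9/2.8
= 286 + 4.11 + 3.21
= 293.32 mOsm/kg ≈ 293.3 mOsm/kg
Osmolar gap = measured − calculated = 290 − 293.3 = -3.3 mOsm/kg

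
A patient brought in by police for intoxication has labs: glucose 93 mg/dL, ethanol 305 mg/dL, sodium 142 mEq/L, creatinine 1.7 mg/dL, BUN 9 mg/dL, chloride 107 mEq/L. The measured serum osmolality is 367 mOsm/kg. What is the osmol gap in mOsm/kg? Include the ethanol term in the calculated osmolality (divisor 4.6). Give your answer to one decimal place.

8.3 mOsm/kg

Calculated osmolality = 2·Na + glucose/18 + BUN/2.8 + ethanol/4.6
= 2·142 + 93/18 + 9/2.8 + 305/4.6
= 284 + 5.17 + 3.21 + 66.30
= 358.68 mOsm/kg ≈ 358.7 mOsm/kg
Osmolar gap = measured − calculated = 367 − 358.7 = 8.3 mOsm/kg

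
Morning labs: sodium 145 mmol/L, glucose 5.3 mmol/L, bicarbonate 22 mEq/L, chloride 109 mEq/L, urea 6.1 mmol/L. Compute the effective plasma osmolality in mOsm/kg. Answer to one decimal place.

Effective osmolality excludes urea (freely permeant across cell membranes):
2·Na + glucose
= 2·145 + 5.3
= 290 + 5.3
= 295.3 mOsm/kg

295.3 mOsm/kg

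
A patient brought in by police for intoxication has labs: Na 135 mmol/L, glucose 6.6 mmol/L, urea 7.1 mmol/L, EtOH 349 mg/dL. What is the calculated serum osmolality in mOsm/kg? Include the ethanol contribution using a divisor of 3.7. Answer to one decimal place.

Calculated osmolality = 2·Na + glucose + urea + ethanol/3.7
= 2·135 + 6.6 + 7.1 + 349/3.7
= 270 + 6.60 + 7.10 + 94.32
= 378.02 mOsm/kg

378.0 mOsm/kg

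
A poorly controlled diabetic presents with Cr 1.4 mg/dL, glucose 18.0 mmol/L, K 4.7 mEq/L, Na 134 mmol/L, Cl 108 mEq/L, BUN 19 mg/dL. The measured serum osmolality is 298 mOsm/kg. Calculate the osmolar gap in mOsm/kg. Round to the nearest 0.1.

5.2 mOsm/kg

Calculated osmolality = 2·Na + glucose + BUN/2.8
= 2·134 + 18 + 19/2.8
= 268 + 18 + 6.79
= 292.79 mOsm/kg ≈ 292.8 mOsm/kg
Osmolar gap = measured − calculated = 298 − 292.8 = 5.2 mOsm/kg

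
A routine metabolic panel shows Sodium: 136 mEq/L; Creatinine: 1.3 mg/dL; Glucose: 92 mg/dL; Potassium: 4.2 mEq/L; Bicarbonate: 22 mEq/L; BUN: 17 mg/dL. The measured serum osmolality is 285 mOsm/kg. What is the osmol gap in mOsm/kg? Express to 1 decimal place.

1.8 mOsm/kg

Calculated osmolality = 2·Na + glucose/18 + BUN/2.8
= 2·136 + 92/18 + 17/2.8
= 272 + 5.11 + 6.07
= 283.18 mOsm/kg ≈ 283.2 mOsm/kg
Osmolar gap = measured − calculated = 285 − 283.2 = 1.8 mOsm/kg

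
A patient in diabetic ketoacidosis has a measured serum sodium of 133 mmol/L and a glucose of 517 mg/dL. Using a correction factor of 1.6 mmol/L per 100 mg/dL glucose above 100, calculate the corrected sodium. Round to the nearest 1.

140 mmol/L

Corrected Na = measured Na + 1.6 · (glucose − 100)/100
= 133 + 1.6 · (517 − 100)/100
= 133 + 6.7
= 139.7 mmol/L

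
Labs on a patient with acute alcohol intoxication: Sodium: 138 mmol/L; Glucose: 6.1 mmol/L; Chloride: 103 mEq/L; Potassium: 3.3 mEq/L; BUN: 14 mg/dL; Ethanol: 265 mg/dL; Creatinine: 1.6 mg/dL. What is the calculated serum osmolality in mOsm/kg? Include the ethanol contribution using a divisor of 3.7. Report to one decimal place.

Calculated osmolality = 2·Na + glucose + BUN/2.8 + ethanol/3.7
= 2·138 + 6.1 + 14/2.8 + 265/3.7
= 276 + 6.10 + 5 + 71.62
= 358.72 mOsm/kg

358.7 mOsm/kg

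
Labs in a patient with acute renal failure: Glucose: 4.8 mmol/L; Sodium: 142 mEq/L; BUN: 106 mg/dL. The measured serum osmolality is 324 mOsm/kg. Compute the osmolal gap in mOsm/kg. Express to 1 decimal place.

Calculated osmolality = 2·Na + glucose + BUN/2.8
= 2·142 + 4.8 + 106/2.8
= 284 + 4.80 + 37.86
= 326.66 mOsm/kg ≈ 326.7 mOsm/kg
Osmolar gap = measured − calculated = 324 − 326.7 = -2.7 mOsm/kg

-2.7 mOsm/kg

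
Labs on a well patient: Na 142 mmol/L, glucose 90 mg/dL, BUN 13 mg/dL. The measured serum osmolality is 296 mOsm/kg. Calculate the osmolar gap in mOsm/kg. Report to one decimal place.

Calculated osmolality = 2·Na + glucose/18 + BUN/2.8
= 2·142 + 90/18 + 13/2.8
= 284 + 5 + 4.64
= 293.64 mOsm/kg ≈ 293.6 mOsm/kg
Osmolar gap = measured − calculated = 296 − 293.6 = 2.4 mOsm/kg

2.4 mOsm/kg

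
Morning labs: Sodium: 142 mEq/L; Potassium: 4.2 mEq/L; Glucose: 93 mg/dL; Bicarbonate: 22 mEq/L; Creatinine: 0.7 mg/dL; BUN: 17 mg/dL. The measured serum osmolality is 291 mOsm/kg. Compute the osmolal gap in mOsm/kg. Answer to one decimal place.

-4.2 mOsm/kg

Calculated osmolality = 2·Na + glucose/18 + BUN/2.8
= 2·142 + 93/18 + 17/2.8
= 284 + 5.17 + 6.07
= 295.24 mOsm/kg ≈ 295.2 mOsm/kg
Osmolar gap = measured − calculated = 291 − 295.2 = -4.2 mOsm/kg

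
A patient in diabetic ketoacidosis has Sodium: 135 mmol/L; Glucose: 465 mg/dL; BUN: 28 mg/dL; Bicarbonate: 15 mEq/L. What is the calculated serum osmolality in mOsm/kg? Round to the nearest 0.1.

305.8 mOsm/kg

Calculated osmolality = 2·Na + glucose/18 + BUN/2.8
= 2·135 + 465/18 + 28/2.8
= 270 + 25.83 + 10
= 305.83 mOsm/kg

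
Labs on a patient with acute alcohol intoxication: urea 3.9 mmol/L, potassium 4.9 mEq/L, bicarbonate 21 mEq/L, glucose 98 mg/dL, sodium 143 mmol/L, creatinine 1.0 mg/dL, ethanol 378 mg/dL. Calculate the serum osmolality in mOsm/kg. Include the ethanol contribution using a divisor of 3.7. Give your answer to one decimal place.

Calculated osmolality = 2·Na + glucose/18 + urea + ethanol/3.7
= 2·143 + 98/18 + 3.9 + 378/3.7
= 286 + 5.44 + 3.90 + 102.16
= 397.5 mOsm/kg

397.5 mOsm/kg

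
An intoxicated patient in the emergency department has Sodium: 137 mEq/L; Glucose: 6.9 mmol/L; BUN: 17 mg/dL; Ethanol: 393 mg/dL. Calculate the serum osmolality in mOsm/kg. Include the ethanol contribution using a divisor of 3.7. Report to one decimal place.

Calculated osmolality = 2·Na + glucose + BUN/2.8 + ethanol/3.7
= 2·137 + 6.9 + 17/2.8 + 393/3.7
= 274 + 6.90 + 6.07 + 106.22
= 393.19 mOsm/kg

393.2 mOsm/kg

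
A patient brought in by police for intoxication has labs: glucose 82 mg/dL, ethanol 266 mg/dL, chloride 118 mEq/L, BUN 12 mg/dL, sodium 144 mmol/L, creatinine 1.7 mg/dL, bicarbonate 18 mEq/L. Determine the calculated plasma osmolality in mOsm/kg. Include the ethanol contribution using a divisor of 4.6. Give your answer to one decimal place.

354.7 mOsm/kg

Calculated osmolality = 2·Na + glucose/18 + BUN/2.8 + ethanol/4.6
= 2·144 + 82/18 + 12/2.8 + 266/4.6
= 288 + 4.56 + 4.29 + 57.83
= 354.68 mOsm/kg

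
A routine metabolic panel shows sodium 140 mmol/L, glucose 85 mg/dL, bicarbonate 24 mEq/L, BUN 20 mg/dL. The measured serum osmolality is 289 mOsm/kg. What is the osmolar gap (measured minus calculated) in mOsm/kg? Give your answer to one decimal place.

-2.9 mOsm/kg

Calculated osmolality = 2·Na + glucose/18 + BUN/2.8
= 2·140 + 85/18 + 20/2.8
= 280 + 4.72 + 7.14
= 291.86 mOsm/kg ≈ 291.9 mOsm/kg
Osmolar gap = measured − calculated = 289 − 291.9 = -2.9 mOsm/kg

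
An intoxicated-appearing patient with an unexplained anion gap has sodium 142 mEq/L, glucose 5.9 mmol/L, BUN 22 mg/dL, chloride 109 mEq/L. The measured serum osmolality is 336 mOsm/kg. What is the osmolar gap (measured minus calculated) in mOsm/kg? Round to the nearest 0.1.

Calculated osmolality = 2·Na + glucose + BUN/2.8
= 2·142 + 5.9 + 22/2.8
= 284 + 5.90 + 7.86
= 297.76 mOsm/kg ≈ 297.8 mOsm/kg
Osmolar gap = measured − calculated = 336 − 297.8 = 38.2 mOsm/kg

38.2 mOsm/kg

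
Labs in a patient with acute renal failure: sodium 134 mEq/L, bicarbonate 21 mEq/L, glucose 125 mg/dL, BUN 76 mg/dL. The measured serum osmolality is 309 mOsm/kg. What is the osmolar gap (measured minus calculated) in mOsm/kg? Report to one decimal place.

Calculated osmolality = 2·Na + glucose/18 + BUN/2.8
= 2·134 + 125/18 + 76/2.8
= 268 + 6.94 + 27.14
= 302.08 mOsm/kg ≈ 302.1 mOsm/kg
Osmolar gap = measured − calculated = 309 − 302.1 = 6.9 mOsm/kg

6.9 mOsm/kg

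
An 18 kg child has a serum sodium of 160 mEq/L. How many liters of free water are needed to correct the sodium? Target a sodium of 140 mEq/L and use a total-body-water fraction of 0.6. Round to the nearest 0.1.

TBW = 0.6 · 18 = 10.8 L
Free water deficit = TBW · (Na/140 − 1)
= 10.8 · (160/140 − 1)
= 10.8 · 0.1429
= 1.54 L

1.5 L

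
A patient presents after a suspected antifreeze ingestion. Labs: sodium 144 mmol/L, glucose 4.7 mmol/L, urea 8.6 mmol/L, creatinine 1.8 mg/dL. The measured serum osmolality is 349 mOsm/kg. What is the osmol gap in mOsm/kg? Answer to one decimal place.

Calculated osmolality = 2·Na + glucose + urea
= 2·144 + 4.7 + 8.6
= 288 + 4.70 + 8.60
= 301.3 mOsm/kg ≈ 301.3 mOsm/kg
Osmolar gap = measured − calculated = 349 − 301.3 = 47.7 mOsm/kg

47.7 mOsm/kg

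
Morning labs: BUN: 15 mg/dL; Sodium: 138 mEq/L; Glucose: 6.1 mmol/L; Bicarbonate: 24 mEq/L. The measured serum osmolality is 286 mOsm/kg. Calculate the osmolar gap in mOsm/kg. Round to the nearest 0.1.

Calculated osmolality = 2·Na + glucose + BUN/2.8
= 2·138 + 6.1 + 15/2.8
= 276 + 6.10 + 5.36
= 287.46 mOsm/kg ≈ 287.5 mOsm/kg
Osmolar gap = measured − calculated = 286 − 287.5 = -1.5 mOsm/kg

-1.5 mOsm/kg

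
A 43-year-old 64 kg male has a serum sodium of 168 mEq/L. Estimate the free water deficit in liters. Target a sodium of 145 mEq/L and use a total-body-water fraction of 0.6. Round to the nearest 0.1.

TBW = 0.6 · 64 = 38.4 L
Free water deficit = TBW · (Na/145 − 1)
= 38.4 · (168/145 − 1)
= 38.4 · 0.1586
= 6.09 L

6.1 L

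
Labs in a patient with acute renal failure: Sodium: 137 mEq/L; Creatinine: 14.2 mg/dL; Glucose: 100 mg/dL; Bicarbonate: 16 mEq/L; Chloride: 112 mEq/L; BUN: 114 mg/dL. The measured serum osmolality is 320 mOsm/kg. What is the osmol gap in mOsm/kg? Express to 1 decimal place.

-0.3 mOsm/kg

Calculated osmolality = 2·Na + glucose/18 + BUN/2.8
= 2·137 + 100/18 + 114/2.8
= 274 + 5.56 + 40.71
= 320.27 mOsm/kg ≈ 320.3 mOsm/kg
Osmolar gap = measured − calculated = 320 − 320.3 = -0.3 mOsm/kg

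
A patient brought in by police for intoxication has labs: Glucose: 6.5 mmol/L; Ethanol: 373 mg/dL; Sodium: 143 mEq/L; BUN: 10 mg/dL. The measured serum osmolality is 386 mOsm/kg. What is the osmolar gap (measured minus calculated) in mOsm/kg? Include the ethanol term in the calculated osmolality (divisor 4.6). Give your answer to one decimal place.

Calculated osmolality = 2·Na + glucose + BUN/2.8 + ethanol/4.6
= 2·143 + 6.5 + 10/2.8 + 373/4.6
= 286 + 6.50 + 3.57 + 81.09
= 377.16 mOsm/kg ≈ 377.2 mOsm/kg
Osmolar gap = measured − calculated = 386 − 377.2 = 8.8 mOsm/kg

8.8 mOsm/kg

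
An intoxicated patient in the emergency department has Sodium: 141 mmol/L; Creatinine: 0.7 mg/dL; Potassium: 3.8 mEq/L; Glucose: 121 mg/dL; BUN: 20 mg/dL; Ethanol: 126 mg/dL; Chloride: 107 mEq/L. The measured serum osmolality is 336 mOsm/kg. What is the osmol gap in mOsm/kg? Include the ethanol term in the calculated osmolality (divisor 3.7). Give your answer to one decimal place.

Calculated osmolality = 2·Na + glucose/18 + BUN/2.8 + ethanol/3.7
= 2·141 + 121/18 + 20/2.8 + 126/3.7
= 282 + 6.72 + 7.14 + 34.05
= 329.91 mOsm/kg ≈ 329.9 mOsm/kg
Osmolar gap = measured − calculated = 336 − 329.9 = 6.1 mOsm/kg

6.1 mOsm/kg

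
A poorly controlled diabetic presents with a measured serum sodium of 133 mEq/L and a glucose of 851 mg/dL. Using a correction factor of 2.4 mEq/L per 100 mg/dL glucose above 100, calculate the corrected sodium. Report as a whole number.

151 mEq/L

Corrected Na = measured Na + 2.4 · (glucose − 100)/100
= 133 + 2.4 · (851 − 100)/100
= 133 + 18
= 151 mEq/L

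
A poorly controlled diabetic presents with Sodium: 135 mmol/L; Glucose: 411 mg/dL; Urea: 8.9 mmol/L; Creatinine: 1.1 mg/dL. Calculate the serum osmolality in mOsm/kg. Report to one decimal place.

Calculated osmolality = 2·Na + glucose/18 + urea
= 2·135 + 411/18 + 8.9
= 270 + 22.83 + 8.90
= 301.73 mOsm/kg

301.7 mOsm/kg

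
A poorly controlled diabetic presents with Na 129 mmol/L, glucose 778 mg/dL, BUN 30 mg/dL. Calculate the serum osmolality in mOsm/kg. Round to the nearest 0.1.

Calculated osmolality = 2·Na + glucose/18 + BUN/2.8
= 2·129 + 778/18 + 30/2.8
= 258 + 43.22 + 10.71
= 311.93 mOsm/kg

311.9 mOsm/kg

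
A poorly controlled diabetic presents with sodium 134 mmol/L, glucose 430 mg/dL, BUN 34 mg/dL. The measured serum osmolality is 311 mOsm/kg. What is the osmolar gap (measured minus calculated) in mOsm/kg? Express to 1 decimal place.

7.0 mOsm/kg

Calculated osmolality = 2·Na + glucose/18 + BUN/2.8
= 2·134 + 430/18 + 34/2.8
= 268 + 23.89 + 12.14
= 304.03 mOsm/kg ≈ 304.0 mOsm/kg
Osmolar gap = measured − calculated = 311 − 304.0 = 7.0 mOsm/kg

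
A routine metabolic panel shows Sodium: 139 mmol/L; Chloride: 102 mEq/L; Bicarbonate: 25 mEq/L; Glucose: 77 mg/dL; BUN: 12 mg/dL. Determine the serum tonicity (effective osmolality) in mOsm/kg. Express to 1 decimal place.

282.3 mOsm/kg

Effective osmolality excludes urea (freely permeant across cell membranes):
2·Na + glucose/18
= 2·139 + 77/18
= 278 + 4.28
= 282.28 mOsm/kg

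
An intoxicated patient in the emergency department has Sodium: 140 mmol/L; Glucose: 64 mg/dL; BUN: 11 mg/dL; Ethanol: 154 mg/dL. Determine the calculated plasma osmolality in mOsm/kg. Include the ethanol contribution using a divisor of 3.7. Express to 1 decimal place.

Calculated osmolality = 2·Na + glucose/18 + BUN/2.8 + ethanol/3.7
= 2·140 + 64/18 + 11/2.8 + 154/3.7
= 280 + 3.56 + 3.93 + 41.62
= 329.11 mOsm/kg

329.1 mOsm/kg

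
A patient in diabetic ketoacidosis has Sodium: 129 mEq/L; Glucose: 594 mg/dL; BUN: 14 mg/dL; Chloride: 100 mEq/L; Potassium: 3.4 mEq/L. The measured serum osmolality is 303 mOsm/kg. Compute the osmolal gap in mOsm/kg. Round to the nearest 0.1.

7.0 mOsm/kg

Calculated osmolality = 2·Na + glucose/18 + BUN/2.8
= 2·129 + 594/18 + 14/2.8
= 258 + 33 + 5
= 296 mOsm/kg ≈ 296.0 mOsm/kg
Osmolar gap = measured − calculated = 303 − 296.0 = 7.0 mOsm/kg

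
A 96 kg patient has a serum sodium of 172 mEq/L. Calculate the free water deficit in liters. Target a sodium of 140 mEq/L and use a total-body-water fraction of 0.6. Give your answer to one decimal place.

TBW = 0.6 · 96 = 57.6 L
Free water deficit = TBW · (Na/140 − 1)
= 57.6 · (172/140 − 1)
= 57.6 · 0.2286
= 13.17 L

13.2 L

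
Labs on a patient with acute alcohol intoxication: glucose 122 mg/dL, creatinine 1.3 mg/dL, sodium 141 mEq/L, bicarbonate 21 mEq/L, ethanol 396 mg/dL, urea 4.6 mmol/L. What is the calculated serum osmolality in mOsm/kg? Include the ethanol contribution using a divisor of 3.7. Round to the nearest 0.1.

400.4 mOsm/kg

Calculated osmolality = 2·Na + glucose/18 + urea + ethanol/3.7
= 2·141 + 122/18 + 4.6 + 396/3.7
= 282 + 6.78 + 4.60 + 107.03
= 400.41 mOsm/kg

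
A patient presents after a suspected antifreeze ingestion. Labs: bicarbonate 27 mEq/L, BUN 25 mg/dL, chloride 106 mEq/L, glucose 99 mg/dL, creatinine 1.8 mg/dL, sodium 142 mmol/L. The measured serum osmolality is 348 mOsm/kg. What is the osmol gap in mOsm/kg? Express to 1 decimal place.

Calculated osmolality = 2·Na + glucose/18 + BUN/2.8
= 2·142 + 99/18 + 25/2.8
= 284 + 5.50 + 8.93
= 298.43 mOsm/kg ≈ 298.4 mOsm/kg
Osmolar gap = measured − calculated = 348 − 298.4 = 49.6 mOsm/kg

49.6 mOsm/kg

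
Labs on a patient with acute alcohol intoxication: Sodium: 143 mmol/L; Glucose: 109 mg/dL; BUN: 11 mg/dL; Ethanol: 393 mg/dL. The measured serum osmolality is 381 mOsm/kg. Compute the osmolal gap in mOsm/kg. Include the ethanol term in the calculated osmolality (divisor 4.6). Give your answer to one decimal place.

-0.4 mOsm/kg

Calculated osmolality = 2·Na + glucose/18 + BUN/2.8 + ethanol/4.6
= 2·143 + 109/18 + 11/2.8 + 393/4.6
= 286 + 6.06 + 3.93 + 85.43
= 381.42 mOsm/kg ≈ 381.4 mOsm/kg
Osmolar gap = measured − calculated = 381 − 381.4 = -0.4 mOsm/kg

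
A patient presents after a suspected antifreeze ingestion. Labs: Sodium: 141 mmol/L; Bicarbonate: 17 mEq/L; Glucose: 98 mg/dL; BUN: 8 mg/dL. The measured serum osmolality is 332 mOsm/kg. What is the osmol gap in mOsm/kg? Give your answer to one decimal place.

41.7 mOsm/kg

Calculated osmolality = 2·Na + glucose/18 + BUN/2.8
= 2·141 + 98/18 + 8/2.8
= 282 + 5.44 + 2.86
= 290.3 mOsm/kg ≈ 290.3 mOsm/kg
Osmolar gap = measured − calculated = 332 − 290.3 = 41.7 mOsm/kg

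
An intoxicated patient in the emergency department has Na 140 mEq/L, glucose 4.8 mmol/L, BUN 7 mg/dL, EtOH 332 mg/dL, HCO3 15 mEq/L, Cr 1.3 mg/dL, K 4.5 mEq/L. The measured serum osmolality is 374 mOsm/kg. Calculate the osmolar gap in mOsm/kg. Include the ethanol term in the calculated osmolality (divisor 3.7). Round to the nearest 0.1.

-3.0 mOsm/kg

Calculated osmolality = 2·Na + glucose + BUN/2.8 + ethanol/3.7
= 2·140 + 4.8 + 7/2.8 + 332/3.7
= 280 + 4.80 + 2.50 + 89.73
= 377.03 mOsm/kg ≈ 377.0 mOsm/kg
Osmolar gap = measured − calculated = 374 − 377.0 = -3.0 mOsm/kg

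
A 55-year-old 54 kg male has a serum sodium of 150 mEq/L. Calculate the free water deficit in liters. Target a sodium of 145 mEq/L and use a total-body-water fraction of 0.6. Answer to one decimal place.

1.1 L

TBW = 0.6 · 54 = 32.4 L
Free water deficit = TBW · (Na/145 − 1)
= 32.4 · (150/145 − 1)
= 32.4 · 0.0345
= 1.12 L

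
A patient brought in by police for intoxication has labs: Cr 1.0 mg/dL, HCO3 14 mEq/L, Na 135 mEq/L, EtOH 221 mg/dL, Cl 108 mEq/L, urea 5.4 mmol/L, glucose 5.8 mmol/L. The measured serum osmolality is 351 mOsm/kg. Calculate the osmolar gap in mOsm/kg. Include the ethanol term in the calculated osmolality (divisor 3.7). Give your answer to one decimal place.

Calculated osmolality = 2·Na + glucose + urea + ethanol/3.7
= 2·135 + 5.8 + 5.4 + 221/3.7
= 270 + 5.80 + 5.40 + 59.73
= 340.93 mOsm/kg ≈ 340.9 mOsm/kg
Osmolar gap = measured − calculated = 351 − 340.9 = 10.1 mOsm/kg

10.1 mOsm/kg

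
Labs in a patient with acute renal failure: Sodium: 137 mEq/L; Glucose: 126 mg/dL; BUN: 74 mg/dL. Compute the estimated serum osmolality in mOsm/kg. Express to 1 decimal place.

307.4 mOsm/kg

Calculated osmolality = 2·Na + glucose/18 + BUN/2.8
= 2·137 + 126/18 + 74/2.8
= 274 + 7 + 26.43
= 307.43 mOsm/kg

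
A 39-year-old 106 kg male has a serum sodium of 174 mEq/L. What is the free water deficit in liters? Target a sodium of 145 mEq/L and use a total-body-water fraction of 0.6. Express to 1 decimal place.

12.7 L

TBW = 0.6 · 106 = 63.6 L
Free water deficit = TBW · (Na/145 − 1)
= 63.6 · (174/145 − 1)
= 63.6 · 0.2
= 12.72 L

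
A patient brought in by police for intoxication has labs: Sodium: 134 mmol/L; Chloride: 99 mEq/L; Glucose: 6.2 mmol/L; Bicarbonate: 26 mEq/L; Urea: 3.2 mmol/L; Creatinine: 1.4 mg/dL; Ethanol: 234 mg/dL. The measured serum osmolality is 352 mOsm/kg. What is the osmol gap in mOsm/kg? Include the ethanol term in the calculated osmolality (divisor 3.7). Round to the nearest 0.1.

11.4 mOsm/kg

Calculated osmolality = 2·Na + glucose + urea + ethanol/3.7
= 2·134 + 6.2 + 3.2 + 234/3.7
= 268 + 6.20 + 3.20 + 63.24
= 340.64 mOsm/kg ≈ 340.6 mOsm/kg
Osmolar gap = measured − calculated = 352 − 340.6 = 11.4 mOsm/kg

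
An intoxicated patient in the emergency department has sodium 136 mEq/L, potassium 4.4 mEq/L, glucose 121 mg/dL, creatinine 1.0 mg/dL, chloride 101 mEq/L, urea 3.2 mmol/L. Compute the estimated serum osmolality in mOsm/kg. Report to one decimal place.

281.9 mOsm/kg

Calculated osmolality = 2·Na + glucose/18 + urea
= 2·136 + 121/18 + 3.2
= 272 + 6.72 + 3.20
= 281.92 mOsm/kg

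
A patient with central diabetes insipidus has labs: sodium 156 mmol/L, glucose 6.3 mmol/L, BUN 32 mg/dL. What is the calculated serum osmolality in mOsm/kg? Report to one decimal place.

Calculated osmolality = 2·Na + glucose + BUN/2.8
= 2·156 + 6.3 + 32/2.8
= 312 + 6.30 + 11.43
= 329.73 mOsm/kg

329.7 mOsm/kg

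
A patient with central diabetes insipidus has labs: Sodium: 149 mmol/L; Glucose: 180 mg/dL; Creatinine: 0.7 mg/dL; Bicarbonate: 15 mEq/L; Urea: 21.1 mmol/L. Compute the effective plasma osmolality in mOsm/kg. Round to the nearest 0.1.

Effective osmolality excludes urea (freely permeant across cell membranes):
2·Na + glucose/18
= 2·149 + 180/18
= 298 + 10
= 308 mOsm/kg

308.0 mOsm/kg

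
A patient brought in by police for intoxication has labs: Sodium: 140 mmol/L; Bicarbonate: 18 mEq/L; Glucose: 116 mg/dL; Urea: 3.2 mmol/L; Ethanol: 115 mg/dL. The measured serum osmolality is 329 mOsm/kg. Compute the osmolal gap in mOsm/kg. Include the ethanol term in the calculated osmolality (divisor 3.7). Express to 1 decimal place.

Calculated osmolality = 2·Na + glucose/18 + urea + ethanol/3.7
= 2·140 + 116/18 + 3.2 + 115/3.7
= 280 + 6.44 + 3.20 + 31.08
= 320.72 mOsm/kg ≈ 320.7 mOsm/kg
Osmolar gap = measured − calculated = 329 − 320.7 = 8.3 mOsm/kg

8.3 mOsm/kg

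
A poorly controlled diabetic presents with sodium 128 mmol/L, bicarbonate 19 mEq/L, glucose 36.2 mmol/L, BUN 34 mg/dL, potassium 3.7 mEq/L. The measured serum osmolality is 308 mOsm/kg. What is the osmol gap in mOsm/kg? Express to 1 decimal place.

Calculated osmolality = 2·Na + glucose + BUN/2.8
= 2·128 + 36.2 + 34/2.8
= 256 + 36.20 + 12.14
= 304.34 mOsm/kg ≈ 304.3 mOsm/kg
Osmolar gap = measured − calculated = 308 − 304.3 = 3.7 mOsm/kg

3.7 mOsm/kg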